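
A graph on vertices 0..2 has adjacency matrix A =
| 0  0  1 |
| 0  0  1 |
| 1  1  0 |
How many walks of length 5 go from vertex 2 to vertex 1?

4

The number of length-5 walks from vertex 2 to vertex 1 is entry (2,1) of A⁵, where A is the adjacency matrix.
A² = [[1, 1, 0], [1, 1, 0], [0, 0, 2]]
A³ = [[0, 0, 2], [0, 0, 2], [2, 2, 0]]
A⁴ = [[2, 2, 0], [2, 2, 0], [0, 0, 4]]
A⁵ = [[0, 0, 4], [0, 0, 4], [4, 4, 0]]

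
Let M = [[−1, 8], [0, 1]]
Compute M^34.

[[1, 0], [0, 1]]

M² = I (check: tr M = 0 and det M = −1), so M^34 = I since 34 is even.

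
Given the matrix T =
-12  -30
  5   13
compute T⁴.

tr T = 1 and det T = -6, so the characteristic polynomial is λ² − (1)λ + (-6) with roots 3 and -2.
Eigenvectors give P = [[-2, 3], [1, -1]] with P⁻¹ = [[1, 3], [1, 2]], and T = P·diag(3, -2)·P⁻¹.
Then T⁴ = P·diag(81, 16)·P⁻¹ = [[-162, 48], [81, -16]] · [[1, 3], [1, 2]] = [[-114, -390], [65, 211]].

[[-114, -390], [65, 211]]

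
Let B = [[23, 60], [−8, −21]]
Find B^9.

tr B = 2 and det B = −3, so the characteristic polynomial is λ² − (2)λ + (−3) with roots 3 and −1.
Eigenvectors give P = [[−3, −5], [1, 2]] with P⁻¹ = [[−2, −5], [1, 3]], and B = P·diag(3, −1)·P⁻¹.
Then B^9 = P·diag(19683, −1)·P⁻¹ = [[−59049, 5], [19683, −2]] · [[−2, −5], [1, 3]] = [[118103, 295260], [−39368, −98421]].

[[118103, 295260], [−39368, −98421]]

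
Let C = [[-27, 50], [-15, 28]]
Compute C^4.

[[-309, 650], [-195, 406]]

tr C = 1 and det C = -6, so the characteristic polynomial is λ² − (1)λ + (-6) with roots -2 and 3.
Eigenvectors give P = [[-2, -5], [-1, -3]] with P⁻¹ = [[-3, 5], [1, -2]], and C = P·diag(-2, 3)·P⁻¹.
Then C^4 = P·diag(16, 81)·P⁻¹ = [[-32, -405], [-16, -243]] · [[-3, 5], [1, -2]] = [[-309, 650], [-195, 406]].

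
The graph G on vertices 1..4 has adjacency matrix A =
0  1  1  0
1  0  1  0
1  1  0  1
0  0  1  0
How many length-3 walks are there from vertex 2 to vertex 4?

1

The number of length-3 walks from vertex 2 to vertex 4 is entry (2,4) of A³, where A is the adjacency matrix.
A² = [[2, 1, 1, 1], [1, 2, 1, 1], [1, 1, 3, 0], [1, 1, 0, 1]]
A³ = [[2, 3, 4, 1], [3, 2, 4, 1], [4, 4, 2, 3], [1, 1, 3, 0]]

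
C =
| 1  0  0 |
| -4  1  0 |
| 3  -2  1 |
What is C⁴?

C = I + N where N = [[0, 0, 0], [-4, 0, 0], [3, -2, 0]] is strictly lower-triangular, so N³ = 0.
(I + N)⁴ = I + 4·N + 6·N² = [[1, 0, 0], [-16, 1, 0], [60, -8, 1]].

[[1, 0, 0], [-16, 1, 0], [60, -8, 1]]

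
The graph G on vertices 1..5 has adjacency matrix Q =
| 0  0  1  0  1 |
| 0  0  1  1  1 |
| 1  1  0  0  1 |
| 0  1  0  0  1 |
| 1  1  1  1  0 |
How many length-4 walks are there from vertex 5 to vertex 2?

The number of length-4 walks from vertex 5 to vertex 2 is entry (5,2) of Q⁴, where Q is the adjacency matrix.
Q² = [[2, 2, 1, 1, 1], [2, 3, 1, 1, 2], [1, 1, 3, 2, 2], [1, 1, 2, 2, 1], [1, 2, 2, 1, 4]]
Q³ = [[2, 3, 5, 3, 6], [3, 4, 7, 5, 7], [5, 7, 4, 3, 7], [3, 5, 3, 2, 6], [6, 7, 7, 6, 6]]
Q⁴ = [[11, 14, 11, 9, 13], [14, 19, 14, 11, 19], [11, 14, 19, 14, 19], [9, 11, 14, 11, 13], [13, 19, 19, 13, 26]]

19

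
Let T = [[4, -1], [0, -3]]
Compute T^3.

T^2 = [[16, -1], [0, 9]]
T^3 = [[64, -13], [0, -27]]

[[64, -13], [0, -27]]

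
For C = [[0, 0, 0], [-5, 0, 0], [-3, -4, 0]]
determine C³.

[[0, 0, 0], [0, 0, 0], [0, 0, 0]]

C is strictly triangular, hence nilpotent: C³ = 0, so C³ = 0.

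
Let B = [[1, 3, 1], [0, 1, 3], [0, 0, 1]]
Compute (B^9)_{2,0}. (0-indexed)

0

B = I + N where N = [[0, 3, 1], [0, 0, 3], [0, 0, 0]] is strictly upper-triangular, so N^3 = 0.
(I + N)^9 = I + 9·N + 36·N^2 = [[1, 27, 333], [0, 1, 27], [0, 0, 1]].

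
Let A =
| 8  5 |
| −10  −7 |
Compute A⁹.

[[39878, 20195], [−40390, −20707]]

tr A = 1 and det A = −6, so the characteristic polynomial is λ² − (1)λ + (−6) with roots −2 and 3.
Eigenvectors give P = [[−1, −1], [2, 1]] with P⁻¹ = [[1, 1], [−2, −1]], and A = P·diag(−2, 3)·P⁻¹.
Then A⁹ = P·diag(−512, 19683)·P⁻¹ = [[512, −19683], [−1024, 19683]] · [[1, 1], [−2, −1]] = [[39878, 20195], [−40390, −20707]].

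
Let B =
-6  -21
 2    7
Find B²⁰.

B² = B (a projection; rank 1, trace 1), so B²⁰ = B.

[[-6, -21], [2, 7]]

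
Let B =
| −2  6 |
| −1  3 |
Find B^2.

B² = B (a projection; rank 1, trace 1), so B^2 = B.

[[−2, 6], [−1, 3]]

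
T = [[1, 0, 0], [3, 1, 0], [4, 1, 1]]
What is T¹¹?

T = I + N where N = [[0, 0, 0], [3, 0, 0], [4, 1, 0]] is strictly lower-triangular, so N³ = 0.
(I + N)¹¹ = I + 11·N + 55·N² = [[1, 0, 0], [33, 1, 0], [209, 11, 1]].

[[1, 0, 0], [33, 1, 0], [209, 11, 1]]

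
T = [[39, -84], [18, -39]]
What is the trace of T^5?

tr T = 0 and det T = -9, so the characteristic polynomial is λ² − (0)λ + (-9) with roots -3 and 3.
Eigenvectors give P = [[2, 7], [1, 3]] with P⁻¹ = [[-3, 7], [1, -2]], and T = P·diag(-3, 3)·P⁻¹.
Then T^5 = P·diag(-243, 243)·P⁻¹ = [[-486, 1701], [-243, 729]] · [[-3, 7], [1, -2]] = [[3159, -6804], [1458, -3159]].

0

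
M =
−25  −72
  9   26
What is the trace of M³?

tr M = 1 and det M = −2, so the characteristic polynomial is λ² − (1)λ + (−2) with roots 2 and −1.
Eigenvectors give P = [[−8, −3], [3, 1]] with P⁻¹ = [[1, 3], [−3, −8]], and M = P·diag(2, −1)·P⁻¹.
Then M³ = P·diag(8, −1)·P⁻¹ = [[−64, 3], [24, −1]] · [[1, 3], [−3, −8]] = [[−73, −216], [27, 80]].

7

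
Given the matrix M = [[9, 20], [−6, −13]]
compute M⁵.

tr M = −4 and det M = 3, so the characteristic polynomial is λ² − (−4)λ + (3) with roots −3 and −1.
Eigenvectors give P = [[−5, −2], [3, 1]] with P⁻¹ = [[1, 2], [−3, −5]], and M = P·diag(−3, −1)·P⁻¹.
Then M⁵ = P·diag(−243, −1)·P⁻¹ = [[1215, 2], [−729, −1]] · [[1, 2], [−3, −5]] = [[1209, 2420], [−726, −1453]].

[[1209, 2420], [−726, −1453]]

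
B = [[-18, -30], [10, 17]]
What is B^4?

[[276, 390], [-130, -179]]

tr B = -1 and det B = -6, so the characteristic polynomial is λ² − (-1)λ + (-6) with roots -3 and 2.
Eigenvectors give P = [[-2, -3], [1, 2]] with P⁻¹ = [[-2, -3], [1, 2]], and B = P·diag(-3, 2)·P⁻¹.
Then B^4 = P·diag(81, 16)·P⁻¹ = [[-162, -48], [81, 32]] · [[-2, -3], [1, 2]] = [[276, 390], [-130, -179]].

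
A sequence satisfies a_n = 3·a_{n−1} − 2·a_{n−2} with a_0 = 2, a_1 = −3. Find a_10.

With companion matrix C = [[3, −2], [1, 0]], [a_n, a_{n−1}]ᵀ = C·[a_{n−1}, a_{n−2}]ᵀ, so [a_10, a_9]ᵀ = C⁹·[a_1, a_0]ᵀ.
C⁹ = [[1023, −1022], [511, −510]], giving [a_10, a_9]ᵀ = [[−5113], [−2553]].

−5113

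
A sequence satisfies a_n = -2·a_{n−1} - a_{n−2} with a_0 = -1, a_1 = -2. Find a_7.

-20

With companion matrix M = [[-2, -1], [1, 0]], [a_n, a_{n−1}]ᵀ = M·[a_{n−1}, a_{n−2}]ᵀ, so [a_7, a_6]ᵀ = M^6·[a_1, a_0]ᵀ.
M^6 = [[7, 6], [-6, -5]], giving [a_7, a_6]ᵀ = [[-20], [17]].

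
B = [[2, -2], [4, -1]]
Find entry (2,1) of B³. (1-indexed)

B² = [[-4, -2], [4, -7]]
B³ = [[-16, 10], [-20, -1]]

-20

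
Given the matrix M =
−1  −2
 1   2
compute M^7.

[[−1, −2], [1, 2]]

M² = M (a projection; rank 1, trace 1), so M^7 = M.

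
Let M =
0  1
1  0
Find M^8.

[[1, 0], [0, 1]]

M² = I (check: tr M = 0 and det M = −1), so M^8 = I since 8 is even.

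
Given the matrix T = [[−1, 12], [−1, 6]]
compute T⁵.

[[−601, 2532], [−211, 876]]

tr T = 5 and det T = 6, so the characteristic polynomial is λ² − (5)λ + (6) with roots 2 and 3.
Eigenvectors give P = [[4, 3], [1, 1]] with P⁻¹ = [[1, −3], [−1, 4]], and T = P·diag(2, 3)·P⁻¹.
Then T⁵ = P·diag(32, 243)·P⁻¹ = [[128, 729], [32, 243]] · [[1, −3], [−1, 4]] = [[−601, 2532], [−211, 876]].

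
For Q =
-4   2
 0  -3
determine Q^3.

[[-64, 74], [0, -27]]

Q^2 = [[16, -14], [0, 9]]
Q^3 = [[-64, 74], [0, -27]]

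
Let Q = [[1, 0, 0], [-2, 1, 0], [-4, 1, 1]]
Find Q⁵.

Q = I + N where N = [[0, 0, 0], [-2, 0, 0], [-4, 1, 0]] is strictly lower-triangular, so N³ = 0.
(I + N)⁵ = I + 5·N + 10·N² = [[1, 0, 0], [-10, 1, 0], [-40, 5, 1]].

[[1, 0, 0], [-10, 1, 0], [-40, 5, 1]]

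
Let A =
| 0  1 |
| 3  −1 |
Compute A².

[[3, −1], [−3, 4]]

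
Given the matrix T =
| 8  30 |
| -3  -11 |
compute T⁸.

tr T = -3 and det T = 2, so the characteristic polynomial is λ² − (-3)λ + (2) with roots -2 and -1.
Eigenvectors give P = [[-3, 10], [1, -3]] with P⁻¹ = [[3, 10], [1, 3]], and T = P·diag(-2, -1)·P⁻¹.
Then T⁸ = P·diag(256, 1)·P⁻¹ = [[-768, 10], [256, -3]] · [[3, 10], [1, 3]] = [[-2294, -7650], [765, 2551]].

[[-2294, -7650], [765, 2551]]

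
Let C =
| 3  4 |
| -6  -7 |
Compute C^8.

[[-13119, -13120], [19680, 19681]]

tr C = -4 and det C = 3, so the characteristic polynomial is λ² − (-4)λ + (3) with roots -3 and -1.
Eigenvectors give P = [[2, -1], [-3, 1]] with P⁻¹ = [[-1, -1], [-3, -2]], and C = P·diag(-3, -1)·P⁻¹.
Then C^8 = P·diag(6561, 1)·P⁻¹ = [[13122, -1], [-19683, 1]] · [[-1, -1], [-3, -2]] = [[-13119, -13120], [19680, 19681]].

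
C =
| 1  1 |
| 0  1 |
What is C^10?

C = I + N where N = [[0, 1], [0, 0]] is strictly upper-triangular, so N^2 = 0.
(I + N)^10 = I + 10·N = [[1, 10], [0, 1]].

[[1, 10], [0, 1]]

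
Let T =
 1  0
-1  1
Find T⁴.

[[1, 0], [-4, 1]]

T = I + N where N = [[0, 0], [-1, 0]] is strictly lower-triangular, so N² = 0.
(I + N)⁴ = I + 4·N = [[1, 0], [-4, 1]].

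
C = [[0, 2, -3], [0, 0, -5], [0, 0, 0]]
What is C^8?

[[0, 0, 0], [0, 0, 0], [0, 0, 0]]

C is strictly triangular, hence nilpotent: C^3 = 0, so C^8 = 0.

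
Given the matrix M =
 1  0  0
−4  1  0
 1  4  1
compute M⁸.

M = I + N where N = [[0, 0, 0], [−4, 0, 0], [1, 4, 0]] is strictly lower-triangular, so N³ = 0.
(I + N)⁸ = I + 8·N + 28·N² = [[1, 0, 0], [−32, 1, 0], [−440, 32, 1]].

[[1, 0, 0], [−32, 1, 0], [−440, 32, 1]]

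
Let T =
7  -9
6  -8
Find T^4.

[[-29, 45], [-30, 46]]

tr T = -1 and det T = -2, so the characteristic polynomial is λ² − (-1)λ + (-2) with roots -2 and 1.
Eigenvectors give P = [[1, 3], [1, 2]] with P⁻¹ = [[-2, 3], [1, -1]], and T = P·diag(-2, 1)·P⁻¹.
Then T^4 = P·diag(16, 1)·P⁻¹ = [[16, 3], [16, 2]] · [[-2, 3], [1, -1]] = [[-29, 45], [-30, 46]].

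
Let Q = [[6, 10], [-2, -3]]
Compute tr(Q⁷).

129

tr Q = 3 and det Q = 2, so the characteristic polynomial is λ² − (3)λ + (2) with roots 1 and 2.
Eigenvectors give P = [[2, -5], [-1, 2]] with P⁻¹ = [[-2, -5], [-1, -2]], and Q = P·diag(1, 2)·P⁻¹.
Then Q⁷ = P·diag(1, 128)·P⁻¹ = [[2, -640], [-1, 256]] · [[-2, -5], [-1, -2]] = [[636, 1270], [-254, -507]].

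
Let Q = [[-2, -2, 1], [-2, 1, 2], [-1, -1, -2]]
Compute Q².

[[7, 1, -8], [0, 3, -4], [6, 3, 1]]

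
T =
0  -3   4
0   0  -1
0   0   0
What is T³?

[[0, 0, 0], [0, 0, 0], [0, 0, 0]]

T is strictly triangular, hence nilpotent: T³ = 0, so T³ = 0.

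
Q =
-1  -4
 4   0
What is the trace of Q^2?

-31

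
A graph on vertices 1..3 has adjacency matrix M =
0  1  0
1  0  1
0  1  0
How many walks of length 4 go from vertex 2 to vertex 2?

The number of length-4 walks from vertex 2 to vertex 2 is entry (2,2) of M⁴, where M is the adjacency matrix.
M² = [[1, 0, 1], [0, 2, 0], [1, 0, 1]]
M³ = [[0, 2, 0], [2, 0, 2], [0, 2, 0]]
M⁴ = [[2, 0, 2], [0, 4, 0], [2, 0, 2]]

4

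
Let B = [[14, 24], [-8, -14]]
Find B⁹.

tr B = 0 and det B = -4, so the characteristic polynomial is λ² − (0)λ + (-4) with roots 2 and -2.
Eigenvectors give P = [[-2, -3], [1, 2]] with P⁻¹ = [[-2, -3], [1, 2]], and B = P·diag(2, -2)·P⁻¹.
Then B⁹ = P·diag(512, -512)·P⁻¹ = [[-1024, 1536], [512, -1024]] · [[-2, -3], [1, 2]] = [[3584, 6144], [-2048, -3584]].

[[3584, 6144], [-2048, -3584]]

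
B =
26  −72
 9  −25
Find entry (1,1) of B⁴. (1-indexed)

tr B = 1 and det B = −2, so the characteristic polynomial is λ² − (1)λ + (−2) with roots 2 and −1.
Eigenvectors give P = [[−3, −8], [−1, −3]] with P⁻¹ = [[−3, 8], [1, −3]], and B = P·diag(2, −1)·P⁻¹.
Then B⁴ = P·diag(16, 1)·P⁻¹ = [[−48, −8], [−16, −3]] · [[−3, 8], [1, −3]] = [[136, −360], [45, −119]].

136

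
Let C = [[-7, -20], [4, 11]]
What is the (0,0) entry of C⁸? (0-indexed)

-26239

tr C = 4 and det C = 3, so the characteristic polynomial is λ² − (4)λ + (3) with roots 1 and 3.
Eigenvectors give P = [[5, -2], [-2, 1]] with P⁻¹ = [[1, 2], [2, 5]], and C = P·diag(1, 3)·P⁻¹.
Then C⁸ = P·diag(1, 6561)·P⁻¹ = [[5, -13122], [-2, 6561]] · [[1, 2], [2, 5]] = [[-26239, -65600], [13120, 32801]].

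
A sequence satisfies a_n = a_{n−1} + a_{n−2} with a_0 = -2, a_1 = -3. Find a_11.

With companion matrix T = [[1, 1], [1, 0]], [a_n, a_{n−1}]ᵀ = T·[a_{n−1}, a_{n−2}]ᵀ, so [a_11, a_10]ᵀ = T^10·[a_1, a_0]ᵀ.
T^10 = [[89, 55], [55, 34]], giving [a_11, a_10]ᵀ = [[-377], [-233]].

-377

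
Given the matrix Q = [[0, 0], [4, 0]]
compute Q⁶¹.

Q is strictly triangular, hence nilpotent: Q² = 0, so Q⁶¹ = 0.

[[0, 0], [0, 0]]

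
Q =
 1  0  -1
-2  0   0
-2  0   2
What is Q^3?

Q^2 = [[3, 0, -3], [-2, 0, 2], [-6, 0, 6]]
Q^3 = [[9, 0, -9], [-6, 0, 6], [-18, 0, 18]]

[[9, 0, -9], [-6, 0, 6], [-18, 0, 18]]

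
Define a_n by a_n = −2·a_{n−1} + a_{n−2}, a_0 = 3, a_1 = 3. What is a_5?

51

With companion matrix C = [[−2, 1], [1, 0]], [a_n, a_{n−1}]ᵀ = C·[a_{n−1}, a_{n−2}]ᵀ, so [a_5, a_4]ᵀ = C⁴·[a_1, a_0]ᵀ.
C⁴ = [[29, −12], [−12, 5]], giving [a_5, a_4]ᵀ = [[51], [−21]].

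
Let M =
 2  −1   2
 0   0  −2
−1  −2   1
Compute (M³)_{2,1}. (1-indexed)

6

M² = [[2, −6, 8], [2, 4, −2], [−3, −1, 3]]
M³ = [[−4, −18, 24], [6, 2, −6], [−9, −3, −1]]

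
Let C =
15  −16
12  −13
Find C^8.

[[26241, −26240], [19680, −19679]]

tr C = 2 and det C = −3, so the characteristic polynomial is λ² − (2)λ + (−3) with roots −1 and 3.
Eigenvectors give P = [[1, 4], [1, 3]] with P⁻¹ = [[−3, 4], [1, −1]], and C = P·diag(−1, 3)·P⁻¹.
Then C^8 = P·diag(1, 6561)·P⁻¹ = [[1, 26244], [1, 19683]] · [[−3, 4], [1, −1]] = [[26241, −26240], [19680, −19679]].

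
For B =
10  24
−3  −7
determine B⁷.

[[1144, 3048], [−381, −1015]]

tr B = 3 and det B = 2, so the characteristic polynomial is λ² − (3)λ + (2) with roots 2 and 1.
Eigenvectors give P = [[−3, −8], [1, 3]] with P⁻¹ = [[−3, −8], [1, 3]], and B = P·diag(2, 1)·P⁻¹.
Then B⁷ = P·diag(128, 1)·P⁻¹ = [[−384, −8], [128, 3]] · [[−3, −8], [1, 3]] = [[1144, 3048], [−381, −1015]].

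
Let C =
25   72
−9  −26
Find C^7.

tr C = −1 and det C = −2, so the characteristic polynomial is λ² − (−1)λ + (−2) with roots −2 and 1.
Eigenvectors give P = [[−8, −3], [3, 1]] with P⁻¹ = [[1, 3], [−3, −8]], and C = P·diag(−2, 1)·P⁻¹.
Then C^7 = P·diag(−128, 1)·P⁻¹ = [[1024, −3], [−384, 1]] · [[1, 3], [−3, −8]] = [[1033, 3096], [−387, −1160]].

[[1033, 3096], [−387, −1160]]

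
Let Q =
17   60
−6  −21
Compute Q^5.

tr Q = −4 and det Q = 3, so the characteristic polynomial is λ² − (−4)λ + (3) with roots −1 and −3.
Eigenvectors give P = [[10, 3], [−3, −1]] with P⁻¹ = [[1, 3], [−3, −10]], and Q = P·diag(−1, −3)·P⁻¹.
Then Q^5 = P·diag(−1, −243)·P⁻¹ = [[−10, −729], [3, 243]] · [[1, 3], [−3, −10]] = [[2177, 7260], [−726, −2421]].

[[2177, 7260], [−726, −2421]]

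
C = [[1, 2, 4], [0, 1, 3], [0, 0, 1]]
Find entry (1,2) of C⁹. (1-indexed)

C = I + N where N = [[0, 2, 4], [0, 0, 3], [0, 0, 0]] is strictly upper-triangular, so N³ = 0.
(I + N)⁹ = I + 9·N + 36·N² = [[1, 18, 252], [0, 1, 27], [0, 0, 1]].

18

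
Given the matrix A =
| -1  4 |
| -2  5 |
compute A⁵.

tr A = 4 and det A = 3, so the characteristic polynomial is λ² − (4)λ + (3) with roots 3 and 1.
Eigenvectors give P = [[1, 2], [1, 1]] with P⁻¹ = [[-1, 2], [1, -1]], and A = P·diag(3, 1)·P⁻¹.
Then A⁵ = P·diag(243, 1)·P⁻¹ = [[243, 2], [243, 1]] · [[-1, 2], [1, -1]] = [[-241, 484], [-242, 485]].

[[-241, 484], [-242, 485]]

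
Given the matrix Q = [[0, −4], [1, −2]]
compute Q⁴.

[[0, −32], [8, −16]]

Q² = [[−4, 8], [−2, 0]]
Q³ = [[8, 0], [0, 8]]
Q⁴ = [[0, −32], [8, −16]]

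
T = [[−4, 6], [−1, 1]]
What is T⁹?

tr T = −3 and det T = 2, so the characteristic polynomial is λ² − (−3)λ + (2) with roots −2 and −1.
Eigenvectors give P = [[3, 2], [1, 1]] with P⁻¹ = [[1, −2], [−1, 3]], and T = P·diag(−2, −1)·P⁻¹.
Then T⁹ = P·diag(−512, −1)·P⁻¹ = [[−1536, −2], [−512, −1]] · [[1, −2], [−1, 3]] = [[−1534, 3066], [−511, 1021]].

[[−1534, 3066], [−511, 1021]]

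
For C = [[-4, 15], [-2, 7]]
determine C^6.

tr C = 3 and det C = 2, so the characteristic polynomial is λ² − (3)λ + (2) with roots 2 and 1.
Eigenvectors give P = [[5, -3], [2, -1]] with P⁻¹ = [[-1, 3], [-2, 5]], and C = P·diag(2, 1)·P⁻¹.
Then C^6 = P·diag(64, 1)·P⁻¹ = [[320, -3], [128, -1]] · [[-1, 3], [-2, 5]] = [[-314, 945], [-126, 379]].

[[-314, 945], [-126, 379]]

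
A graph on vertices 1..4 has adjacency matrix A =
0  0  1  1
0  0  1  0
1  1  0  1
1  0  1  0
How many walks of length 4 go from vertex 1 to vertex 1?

The number of length-4 walks from vertex 1 to vertex 1 is entry (1,1) of A^4, where A is the adjacency matrix.
A^2 = [[2, 1, 1, 1], [1, 1, 0, 1], [1, 0, 3, 1], [1, 1, 1, 2]]
A^3 = [[2, 1, 4, 3], [1, 0, 3, 1], [4, 3, 2, 4], [3, 1, 4, 2]]
A^4 = [[7, 4, 6, 6], [4, 3, 2, 4], [6, 2, 11, 6], [6, 4, 6, 7]]

7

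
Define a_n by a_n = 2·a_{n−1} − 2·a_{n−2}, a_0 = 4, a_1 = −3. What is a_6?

56

With companion matrix M = [[2, −2], [1, 0]], [a_n, a_{n−1}]ᵀ = M·[a_{n−1}, a_{n−2}]ᵀ, so [a_6, a_5]ᵀ = M⁵·[a_1, a_0]ᵀ.
M⁵ = [[−8, 8], [−4, 0]], giving [a_6, a_5]ᵀ = [[56], [12]].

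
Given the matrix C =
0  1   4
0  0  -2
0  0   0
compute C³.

[[0, 0, 0], [0, 0, 0], [0, 0, 0]]

C is strictly triangular, hence nilpotent: C³ = 0, so C³ = 0.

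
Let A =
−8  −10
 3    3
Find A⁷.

[[−12482, −20590], [6177, 10167]]

tr A = −5 and det A = 6, so the characteristic polynomial is λ² − (−5)λ + (6) with roots −2 and −3.
Eigenvectors give P = [[−5, −2], [3, 1]] with P⁻¹ = [[1, 2], [−3, −5]], and A = P·diag(−2, −3)·P⁻¹.
Then A⁷ = P·diag(−128, −2187)·P⁻¹ = [[640, 4374], [−384, −2187]] · [[1, 2], [−3, −5]] = [[−12482, −20590], [6177, 10167]].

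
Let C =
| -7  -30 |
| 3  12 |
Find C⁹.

tr C = 5 and det C = 6, so the characteristic polynomial is λ² − (5)λ + (6) with roots 3 and 2.
Eigenvectors give P = [[3, 10], [-1, -3]] with P⁻¹ = [[-3, -10], [1, 3]], and C = P·diag(3, 2)·P⁻¹.
Then C⁹ = P·diag(19683, 512)·P⁻¹ = [[59049, 5120], [-19683, -1536]] · [[-3, -10], [1, 3]] = [[-172027, -575130], [57513, 192222]].

[[-172027, -575130], [57513, 192222]]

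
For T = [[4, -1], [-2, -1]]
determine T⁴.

T² = [[18, -3], [-6, 3]]
T³ = [[78, -15], [-30, 3]]
T⁴ = [[342, -63], [-126, 27]]

[[342, -63], [-126, 27]]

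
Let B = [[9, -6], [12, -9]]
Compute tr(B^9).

tr B = 0 and det B = -9, so the characteristic polynomial is λ² − (0)λ + (-9) with roots -3 and 3.
Eigenvectors give P = [[1, 1], [2, 1]] with P⁻¹ = [[-1, 1], [2, -1]], and B = P·diag(-3, 3)·P⁻¹.
Then B^9 = P·diag(-19683, 19683)·P⁻¹ = [[-19683, 19683], [-39366, 19683]] · [[-1, 1], [2, -1]] = [[59049, -39366], [78732, -59049]].

0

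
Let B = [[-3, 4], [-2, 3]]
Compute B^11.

B² = I (check: tr B = 0 and det B = -1), so B^11 = B since 11 is odd.

[[-3, 4], [-2, 3]]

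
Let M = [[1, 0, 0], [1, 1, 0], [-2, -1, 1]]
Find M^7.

M = I + N where N = [[0, 0, 0], [1, 0, 0], [-2, -1, 0]] is strictly lower-triangular, so N^3 = 0.
(I + N)^7 = I + 7·N + 21·N^2 = [[1, 0, 0], [7, 1, 0], [-35, -7, 1]].

[[1, 0, 0], [7, 1, 0], [-35, -7, 1]]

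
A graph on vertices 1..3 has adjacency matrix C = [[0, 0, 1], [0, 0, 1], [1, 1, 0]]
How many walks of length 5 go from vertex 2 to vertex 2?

The number of length-5 walks from vertex 2 to vertex 2 is entry (2,2) of C⁵, where C is the adjacency matrix.
C² = [[1, 1, 0], [1, 1, 0], [0, 0, 2]]
C³ = [[0, 0, 2], [0, 0, 2], [2, 2, 0]]
C⁴ = [[2, 2, 0], [2, 2, 0], [0, 0, 4]]
C⁵ = [[0, 0, 4], [0, 0, 4], [4, 4, 0]]

0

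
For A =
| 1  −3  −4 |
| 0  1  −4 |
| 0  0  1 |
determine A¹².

[[1, −36, 744], [0, 1, −48], [0, 0, 1]]

A = I + N where N = [[0, −3, −4], [0, 0, −4], [0, 0, 0]] is strictly upper-triangular, so N³ = 0.
(I + N)¹² = I + 12·N + 66·N² = [[1, −36, 744], [0, 1, −48], [0, 0, 1]].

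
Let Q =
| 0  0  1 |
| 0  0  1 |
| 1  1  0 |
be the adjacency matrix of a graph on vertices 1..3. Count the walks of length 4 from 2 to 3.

The number of length-4 walks from vertex 2 to vertex 3 is entry (2,3) of Q^4, where Q is the adjacency matrix.
Q^2 = [[1, 1, 0], [1, 1, 0], [0, 0, 2]]
Q^3 = [[0, 0, 2], [0, 0, 2], [2, 2, 0]]
Q^4 = [[2, 2, 0], [2, 2, 0], [0, 0, 4]]

0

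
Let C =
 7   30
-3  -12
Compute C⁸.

[[-56489, -189150], [18915, 63306]]

tr C = -5 and det C = 6, so the characteristic polynomial is λ² − (-5)λ + (6) with roots -3 and -2.
Eigenvectors give P = [[-3, 10], [1, -3]] with P⁻¹ = [[3, 10], [1, 3]], and C = P·diag(-3, -2)·P⁻¹.
Then C⁸ = P·diag(6561, 256)·P⁻¹ = [[-19683, 2560], [6561, -768]] · [[3, 10], [1, 3]] = [[-56489, -189150], [18915, 63306]].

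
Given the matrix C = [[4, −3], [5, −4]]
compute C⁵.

[[4, −3], [5, −4]]

C² = I (check: tr C = 0 and det C = −1), so C⁵ = C since 5 is odd.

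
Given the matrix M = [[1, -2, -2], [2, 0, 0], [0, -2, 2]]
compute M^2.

[[-3, 2, -6], [2, -4, -4], [-4, -4, 4]]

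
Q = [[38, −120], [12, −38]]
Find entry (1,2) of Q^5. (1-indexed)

tr Q = 0 and det Q = −4, so the characteristic polynomial is λ² − (0)λ + (−4) with roots 2 and −2.
Eigenvectors give P = [[−10, 3], [−3, 1]] with P⁻¹ = [[−1, 3], [−3, 10]], and Q = P·diag(2, −2)·P⁻¹.
Then Q^5 = P·diag(32, −32)·P⁻¹ = [[−320, −96], [−96, −32]] · [[−1, 3], [−3, 10]] = [[608, −1920], [192, −608]].

−1920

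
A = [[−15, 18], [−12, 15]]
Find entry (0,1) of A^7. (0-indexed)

13122

tr A = 0 and det A = −9, so the characteristic polynomial is λ² − (0)λ + (−9) with roots −3 and 3.
Eigenvectors give P = [[3, 1], [2, 1]] with P⁻¹ = [[1, −1], [−2, 3]], and A = P·diag(−3, 3)·P⁻¹.
Then A^7 = P·diag(−2187, 2187)·P⁻¹ = [[−6561, 2187], [−4374, 2187]] · [[1, −1], [−2, 3]] = [[−10935, 13122], [−8748, 10935]].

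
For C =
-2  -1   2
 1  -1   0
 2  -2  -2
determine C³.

C² = [[7, -1, -8], [-3, 0, 2], [-10, 4, 8]]
C³ = [[-31, 10, 30], [10, -1, -10], [40, -10, -36]]

[[-31, 10, 30], [10, -1, -10], [40, -10, -36]]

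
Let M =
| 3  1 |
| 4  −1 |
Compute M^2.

[[13, 2], [8, 5]]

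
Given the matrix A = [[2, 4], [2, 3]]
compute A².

[[12, 20], [10, 17]]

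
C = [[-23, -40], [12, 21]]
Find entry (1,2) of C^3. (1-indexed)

tr C = -2 and det C = -3, so the characteristic polynomial is λ² − (-2)λ + (-3) with roots -3 and 1.
Eigenvectors give P = [[-2, -5], [1, 3]] with P⁻¹ = [[-3, -5], [1, 2]], and C = P·diag(-3, 1)·P⁻¹.
Then C^3 = P·diag(-27, 1)·P⁻¹ = [[54, -5], [-27, 3]] · [[-3, -5], [1, 2]] = [[-167, -280], [84, 141]].

-280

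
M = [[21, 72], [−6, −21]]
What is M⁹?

tr M = 0 and det M = −9, so the characteristic polynomial is λ² − (0)λ + (−9) with roots 3 and −3.
Eigenvectors give P = [[−4, 3], [1, −1]] with P⁻¹ = [[−1, −3], [−1, −4]], and M = P·diag(3, −3)·P⁻¹.
Then M⁹ = P·diag(19683, −19683)·P⁻¹ = [[−78732, −59049], [19683, 19683]] · [[−1, −3], [−1, −4]] = [[137781, 472392], [−39366, −137781]].

[[137781, 472392], [−39366, −137781]]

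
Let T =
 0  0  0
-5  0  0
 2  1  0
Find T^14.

[[0, 0, 0], [0, 0, 0], [0, 0, 0]]

T is strictly triangular, hence nilpotent: T^3 = 0, so T^14 = 0.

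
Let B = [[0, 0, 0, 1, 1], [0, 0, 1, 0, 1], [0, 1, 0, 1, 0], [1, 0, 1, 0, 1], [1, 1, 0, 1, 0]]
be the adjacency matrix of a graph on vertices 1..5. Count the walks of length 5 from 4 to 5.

34

The number of length-5 walks from vertex 4 to vertex 5 is entry (4,5) of B^5, where B is the adjacency matrix.
B^2 = [[2, 1, 1, 1, 1], [1, 2, 0, 2, 0], [1, 0, 2, 0, 2], [1, 2, 0, 3, 1], [1, 0, 2, 1, 3]]
B^3 = [[2, 2, 2, 4, 4], [2, 0, 4, 1, 5], [2, 4, 0, 5, 1], [4, 1, 5, 2, 6], [4, 5, 1, 6, 2]]
B^4 = [[8, 6, 6, 8, 8], [6, 9, 1, 11, 3], [6, 1, 9, 3, 11], [8, 11, 3, 15, 7], [8, 3, 11, 7, 15]]
B^5 = [[16, 14, 14, 22, 22], [14, 4, 20, 10, 26], [14, 20, 4, 26, 10], [22, 10, 26, 18, 34], [22, 26, 10, 34, 18]]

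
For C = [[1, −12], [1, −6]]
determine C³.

tr C = −5 and det C = 6, so the characteristic polynomial is λ² − (−5)λ + (6) with roots −2 and −3.
Eigenvectors give P = [[4, 3], [1, 1]] with P⁻¹ = [[1, −3], [−1, 4]], and C = P·diag(−2, −3)·P⁻¹.
Then C³ = P·diag(−8, −27)·P⁻¹ = [[−32, −81], [−8, −27]] · [[1, −3], [−1, 4]] = [[49, −228], [19, −84]].

[[49, −228], [19, −84]]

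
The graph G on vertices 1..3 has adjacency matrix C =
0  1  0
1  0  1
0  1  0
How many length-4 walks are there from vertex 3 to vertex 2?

The number of length-4 walks from vertex 3 to vertex 2 is entry (3,2) of C⁴, where C is the adjacency matrix.
C² = [[1, 0, 1], [0, 2, 0], [1, 0, 1]]
C³ = [[0, 2, 0], [2, 0, 2], [0, 2, 0]]
C⁴ = [[2, 0, 2], [0, 4, 0], [2, 0, 2]]

0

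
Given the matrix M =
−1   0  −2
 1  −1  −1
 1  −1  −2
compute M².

[[−1, 2, 6], [−3, 2, 1], [−4, 3, 3]]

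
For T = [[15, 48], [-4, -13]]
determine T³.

tr T = 2 and det T = -3, so the characteristic polynomial is λ² − (2)λ + (-3) with roots -1 and 3.
Eigenvectors give P = [[-3, 4], [1, -1]] with P⁻¹ = [[1, 4], [1, 3]], and T = P·diag(-1, 3)·P⁻¹.
Then T³ = P·diag(-1, 27)·P⁻¹ = [[3, 108], [-1, -27]] · [[1, 4], [1, 3]] = [[111, 336], [-28, -85]].

[[111, 336], [-28, -85]]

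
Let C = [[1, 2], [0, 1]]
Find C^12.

C = I + N where N = [[0, 2], [0, 0]] is strictly upper-triangular, so N^2 = 0.
(I + N)^12 = I + 12·N = [[1, 24], [0, 1]].

[[1, 24], [0, 1]]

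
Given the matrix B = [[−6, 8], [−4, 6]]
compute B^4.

[[16, 0], [0, 16]]

tr B = 0 and det B = −4, so the characteristic polynomial is λ² − (0)λ + (−4) with roots 2 and −2.
Eigenvectors give P = [[1, 2], [1, 1]] with P⁻¹ = [[−1, 2], [1, −1]], and B = P·diag(2, −2)·P⁻¹.
Then B^4 = P·diag(16, 16)·P⁻¹ = [[16, 32], [16, 16]] · [[−1, 2], [1, −1]] = [[16, 0], [0, 16]].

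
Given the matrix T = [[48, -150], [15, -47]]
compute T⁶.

[[6714, -19950], [1995, -5921]]

tr T = 1 and det T = -6, so the characteristic polynomial is λ² − (1)λ + (-6) with roots 3 and -2.
Eigenvectors give P = [[10, 3], [3, 1]] with P⁻¹ = [[1, -3], [-3, 10]], and T = P·diag(3, -2)·P⁻¹.
Then T⁶ = P·diag(729, 64)·P⁻¹ = [[7290, 192], [2187, 64]] · [[1, -3], [-3, 10]] = [[6714, -19950], [1995, -5921]].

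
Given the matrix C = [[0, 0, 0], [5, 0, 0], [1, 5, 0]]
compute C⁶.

[[0, 0, 0], [0, 0, 0], [0, 0, 0]]

C is strictly triangular, hence nilpotent: C³ = 0, so C⁶ = 0.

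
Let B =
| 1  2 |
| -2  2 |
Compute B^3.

[[-15, 6], [-6, -12]]

B^2 = [[-3, 6], [-6, 0]]
B^3 = [[-15, 6], [-6, -12]]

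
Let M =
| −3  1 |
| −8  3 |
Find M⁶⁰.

M² = I (check: tr M = 0 and det M = −1), so M⁶⁰ = I since 60 is even.

[[1, 0], [0, 1]]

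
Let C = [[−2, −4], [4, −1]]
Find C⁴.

C² = [[−12, 12], [−12, −15]]
C³ = [[72, 36], [−36, 63]]
C⁴ = [[0, −324], [324, 81]]

[[0, −324], [324, 81]]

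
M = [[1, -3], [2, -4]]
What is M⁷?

[[253, -381], [254, -382]]

tr M = -3 and det M = 2, so the characteristic polynomial is λ² − (-3)λ + (2) with roots -1 and -2.
Eigenvectors give P = [[3, 1], [2, 1]] with P⁻¹ = [[1, -1], [-2, 3]], and M = P·diag(-1, -2)·P⁻¹.
Then M⁷ = P·diag(-1, -128)·P⁻¹ = [[-3, -128], [-2, -128]] · [[1, -1], [-2, 3]] = [[253, -381], [254, -382]].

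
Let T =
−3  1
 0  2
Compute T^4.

T^2 = [[9, −1], [0, 4]]
T^3 = [[−27, 7], [0, 8]]
T^4 = [[81, −13], [0, 16]]

[[81, −13], [0, 16]]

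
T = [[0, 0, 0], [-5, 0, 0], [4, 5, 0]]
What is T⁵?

[[0, 0, 0], [0, 0, 0], [0, 0, 0]]

T is strictly triangular, hence nilpotent: T³ = 0, so T⁵ = 0.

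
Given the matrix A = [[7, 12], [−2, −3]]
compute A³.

[[79, 156], [−26, −51]]

tr A = 4 and det A = 3, so the characteristic polynomial is λ² − (4)λ + (3) with roots 3 and 1.
Eigenvectors give P = [[−3, −2], [1, 1]] with P⁻¹ = [[−1, −2], [1, 3]], and A = P·diag(3, 1)·P⁻¹.
Then A³ = P·diag(27, 1)·P⁻¹ = [[−81, −2], [27, 1]] · [[−1, −2], [1, 3]] = [[79, 156], [−26, −51]].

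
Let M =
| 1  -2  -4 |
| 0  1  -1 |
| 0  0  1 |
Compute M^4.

[[1, -8, -4], [0, 1, -4], [0, 0, 1]]

M = I + N where N = [[0, -2, -4], [0, 0, -1], [0, 0, 0]] is strictly upper-triangular, so N^3 = 0.
(I + N)^4 = I + 4·N + 6·N^2 = [[1, -8, -4], [0, 1, -4], [0, 0, 1]].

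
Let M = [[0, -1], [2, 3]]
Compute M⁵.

[[-30, -31], [62, 63]]

tr M = 3 and det M = 2, so the characteristic polynomial is λ² − (3)λ + (2) with roots 2 and 1.
Eigenvectors give P = [[1, 1], [-2, -1]] with P⁻¹ = [[-1, -1], [2, 1]], and M = P·diag(2, 1)·P⁻¹.
Then M⁵ = P·diag(32, 1)·P⁻¹ = [[32, 1], [-64, -1]] · [[-1, -1], [2, 1]] = [[-30, -31], [62, 63]].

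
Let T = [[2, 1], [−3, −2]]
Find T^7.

[[2, 1], [−3, −2]]

T² = I (check: tr T = 0 and det T = −1), so T^7 = T since 7 is odd.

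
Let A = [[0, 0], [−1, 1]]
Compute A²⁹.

A² = A (a projection; rank 1, trace 1), so A²⁹ = A.

[[0, 0], [−1, 1]]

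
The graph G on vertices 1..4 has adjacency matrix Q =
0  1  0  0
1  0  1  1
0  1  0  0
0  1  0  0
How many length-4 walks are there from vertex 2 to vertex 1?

The number of length-4 walks from vertex 2 to vertex 1 is entry (2,1) of Q⁴, where Q is the adjacency matrix.
Q² = [[1, 0, 1, 1], [0, 3, 0, 0], [1, 0, 1, 1], [1, 0, 1, 1]]
Q³ = [[0, 3, 0, 0], [3, 0, 3, 3], [0, 3, 0, 0], [0, 3, 0, 0]]
Q⁴ = [[3, 0, 3, 3], [0, 9, 0, 0], [3, 0, 3, 3], [3, 0, 3, 3]]

0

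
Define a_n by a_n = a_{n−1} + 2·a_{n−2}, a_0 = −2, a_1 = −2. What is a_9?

With companion matrix T = [[1, 2], [1, 0]], [a_n, a_{n−1}]ᵀ = T·[a_{n−1}, a_{n−2}]ᵀ, so [a_9, a_8]ᵀ = T⁸·[a_1, a_0]ᵀ.
T⁸ = [[171, 170], [85, 86]], giving [a_9, a_8]ᵀ = [[−682], [−342]].

−682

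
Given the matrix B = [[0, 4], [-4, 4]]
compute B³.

B² = [[-16, 16], [-16, 0]]
B³ = [[-64, 0], [0, -64]]

[[-64, 0], [0, -64]]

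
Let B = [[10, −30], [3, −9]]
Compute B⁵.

B² = B (a projection; rank 1, trace 1), so B⁵ = B.

[[10, −30], [3, −9]]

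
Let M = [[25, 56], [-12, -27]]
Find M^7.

[[13129, 30632], [-6564, -15315]]

tr M = -2 and det M = -3, so the characteristic polynomial is λ² − (-2)λ + (-3) with roots -3 and 1.
Eigenvectors give P = [[-2, 7], [1, -3]] with P⁻¹ = [[3, 7], [1, 2]], and M = P·diag(-3, 1)·P⁻¹.
Then M^7 = P·diag(-2187, 1)·P⁻¹ = [[4374, 7], [-2187, -3]] · [[3, 7], [1, 2]] = [[13129, 30632], [-6564, -15315]].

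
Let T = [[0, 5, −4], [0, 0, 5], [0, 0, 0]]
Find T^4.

[[0, 0, 0], [0, 0, 0], [0, 0, 0]]

T is strictly triangular, hence nilpotent: T^3 = 0, so T^4 = 0.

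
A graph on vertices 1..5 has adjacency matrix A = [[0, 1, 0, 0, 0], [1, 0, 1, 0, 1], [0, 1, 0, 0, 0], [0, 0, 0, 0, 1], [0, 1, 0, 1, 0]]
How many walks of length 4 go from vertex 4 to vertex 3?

0

The number of length-4 walks from vertex 4 to vertex 3 is entry (4,3) of A^4, where A is the adjacency matrix.
A^2 = [[1, 0, 1, 0, 1], [0, 3, 0, 1, 0], [1, 0, 1, 0, 1], [0, 1, 0, 1, 0], [1, 0, 1, 0, 2]]
A^3 = [[0, 3, 0, 1, 0], [3, 0, 3, 0, 4], [0, 3, 0, 1, 0], [1, 0, 1, 0, 2], [0, 4, 0, 2, 0]]
A^4 = [[3, 0, 3, 0, 4], [0, 10, 0, 4, 0], [3, 0, 3, 0, 4], [0, 4, 0, 2, 0], [4, 0, 4, 0, 6]]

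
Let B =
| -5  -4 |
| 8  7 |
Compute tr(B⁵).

tr B = 2 and det B = -3, so the characteristic polynomial is λ² − (2)λ + (-3) with roots 3 and -1.
Eigenvectors give P = [[1, -1], [-2, 1]] with P⁻¹ = [[-1, -1], [-2, -1]], and B = P·diag(3, -1)·P⁻¹.
Then B⁵ = P·diag(243, -1)·P⁻¹ = [[243, 1], [-486, -1]] · [[-1, -1], [-2, -1]] = [[-245, -244], [488, 487]].

242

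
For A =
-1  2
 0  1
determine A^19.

[[-1, 2], [0, 1]]

A² = I (check: tr A = 0 and det A = -1), so A^19 = A since 19 is odd.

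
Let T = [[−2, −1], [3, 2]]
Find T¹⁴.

[[1, 0], [0, 1]]

T² = I (check: tr T = 0 and det T = −1), so T¹⁴ = I since 14 is even.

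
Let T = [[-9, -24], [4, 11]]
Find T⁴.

tr T = 2 and det T = -3, so the characteristic polynomial is λ² − (2)λ + (-3) with roots 3 and -1.
Eigenvectors give P = [[-2, 3], [1, -1]] with P⁻¹ = [[1, 3], [1, 2]], and T = P·diag(3, -1)·P⁻¹.
Then T⁴ = P·diag(81, 1)·P⁻¹ = [[-162, 3], [81, -1]] · [[1, 3], [1, 2]] = [[-159, -480], [80, 241]].

[[-159, -480], [80, 241]]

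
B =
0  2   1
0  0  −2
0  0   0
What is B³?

B is strictly triangular, hence nilpotent: B³ = 0, so B³ = 0.

[[0, 0, 0], [0, 0, 0], [0, 0, 0]]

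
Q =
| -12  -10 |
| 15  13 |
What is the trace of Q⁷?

tr Q = 1 and det Q = -6, so the characteristic polynomial is λ² − (1)λ + (-6) with roots 3 and -2.
Eigenvectors give P = [[2, 1], [-3, -1]] with P⁻¹ = [[-1, -1], [3, 2]], and Q = P·diag(3, -2)·P⁻¹.
Then Q⁷ = P·diag(2187, -128)·P⁻¹ = [[4374, -128], [-6561, 128]] · [[-1, -1], [3, 2]] = [[-4758, -4630], [6945, 6817]].

2059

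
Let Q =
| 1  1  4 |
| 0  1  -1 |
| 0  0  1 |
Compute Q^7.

Q = I + N where N = [[0, 1, 4], [0, 0, -1], [0, 0, 0]] is strictly upper-triangular, so N^3 = 0.
(I + N)^7 = I + 7·N + 21·N^2 = [[1, 7, 7], [0, 1, -7], [0, 0, 1]].

[[1, 7, 7], [0, 1, -7], [0, 0, 1]]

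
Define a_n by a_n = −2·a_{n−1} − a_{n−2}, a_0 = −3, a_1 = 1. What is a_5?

−7

With companion matrix M = [[−2, −1], [1, 0]], [a_n, a_{n−1}]ᵀ = M·[a_{n−1}, a_{n−2}]ᵀ, so [a_5, a_4]ᵀ = M^4·[a_1, a_0]ᵀ.
M^4 = [[5, 4], [−4, −3]], giving [a_5, a_4]ᵀ = [[−7], [5]].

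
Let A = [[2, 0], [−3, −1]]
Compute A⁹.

tr A = 1 and det A = −2, so the characteristic polynomial is λ² − (1)λ + (−2) with roots 2 and −1.
Eigenvectors give P = [[1, 0], [−1, −1]] with P⁻¹ = [[1, 0], [−1, −1]], and A = P·diag(2, −1)·P⁻¹.
Then A⁹ = P·diag(512, −1)·P⁻¹ = [[512, 0], [−512, 1]] · [[1, 0], [−1, −1]] = [[512, 0], [−513, −1]].

[[512, 0], [−513, −1]]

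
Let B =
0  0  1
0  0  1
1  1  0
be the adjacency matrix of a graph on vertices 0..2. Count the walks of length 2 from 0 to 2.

0

The number of length-2 walks from vertex 0 to vertex 2 is entry (0,2) of B^2, where B is the adjacency matrix.
B^2 = [[1, 1, 0], [1, 1, 0], [0, 0, 2]]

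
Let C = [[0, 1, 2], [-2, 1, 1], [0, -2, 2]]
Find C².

[[-2, -3, 5], [-2, -3, -1], [4, -6, 2]]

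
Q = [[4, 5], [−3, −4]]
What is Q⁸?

Q² = I (check: tr Q = 0 and det Q = −1), so Q⁸ = I since 8 is even.

[[1, 0], [0, 1]]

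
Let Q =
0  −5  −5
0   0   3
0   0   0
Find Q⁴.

[[0, 0, 0], [0, 0, 0], [0, 0, 0]]

Q is strictly triangular, hence nilpotent: Q³ = 0, so Q⁴ = 0.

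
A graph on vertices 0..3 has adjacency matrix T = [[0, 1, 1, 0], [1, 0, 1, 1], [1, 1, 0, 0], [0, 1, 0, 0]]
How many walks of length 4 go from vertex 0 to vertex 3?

4

The number of length-4 walks from vertex 0 to vertex 3 is entry (0,3) of T⁴, where T is the adjacency matrix.
T² = [[2, 1, 1, 1], [1, 3, 1, 0], [1, 1, 2, 1], [1, 0, 1, 1]]
T³ = [[2, 4, 3, 1], [4, 2, 4, 3], [3, 4, 2, 1], [1, 3, 1, 0]]
T⁴ = [[7, 6, 6, 4], [6, 11, 6, 2], [6, 6, 7, 4], [4, 2, 4, 3]]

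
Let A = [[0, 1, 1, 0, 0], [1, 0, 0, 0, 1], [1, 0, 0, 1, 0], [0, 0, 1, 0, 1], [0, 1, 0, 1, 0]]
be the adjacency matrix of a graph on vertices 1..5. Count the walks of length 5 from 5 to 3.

The number of length-5 walks from vertex 5 to vertex 3 is entry (5,3) of A⁵, where A is the adjacency matrix.
A² = [[2, 0, 0, 1, 1], [0, 2, 1, 1, 0], [0, 1, 2, 0, 1], [1, 1, 0, 2, 0], [1, 0, 1, 0, 2]]
A³ = [[0, 3, 3, 1, 1], [3, 0, 1, 1, 3], [3, 1, 0, 3, 1], [1, 1, 3, 0, 3], [1, 3, 1, 3, 0]]
A⁴ = [[6, 1, 1, 4, 4], [1, 6, 4, 4, 1], [1, 4, 6, 1, 4], [4, 4, 1, 6, 1], [4, 1, 4, 1, 6]]
A⁵ = [[2, 10, 10, 5, 5], [10, 2, 5, 5, 10], [10, 5, 2, 10, 5], [5, 5, 10, 2, 10], [5, 10, 5, 10, 2]]

5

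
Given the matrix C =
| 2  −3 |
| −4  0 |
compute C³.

C² = [[16, −6], [−8, 12]]
C³ = [[56, −48], [−64, 24]]

[[56, −48], [−64, 24]]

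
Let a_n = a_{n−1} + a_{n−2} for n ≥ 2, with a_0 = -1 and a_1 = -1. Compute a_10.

With companion matrix C = [[1, 1], [1, 0]], [a_n, a_{n−1}]ᵀ = C·[a_{n−1}, a_{n−2}]ᵀ, so [a_10, a_9]ᵀ = C^9·[a_1, a_0]ᵀ.
C^9 = [[55, 34], [34, 21]], giving [a_10, a_9]ᵀ = [[-89], [-55]].

-89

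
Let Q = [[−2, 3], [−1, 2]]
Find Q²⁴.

Q² = I (check: tr Q = 0 and det Q = −1), so Q²⁴ = I since 24 is even.

[[1, 0], [0, 1]]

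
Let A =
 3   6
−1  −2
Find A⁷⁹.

A² = A (a projection; rank 1, trace 1), so A⁷⁹ = A.

[[3, 6], [−1, −2]]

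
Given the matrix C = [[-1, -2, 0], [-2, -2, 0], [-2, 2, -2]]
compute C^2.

[[5, 6, 0], [6, 8, 0], [2, -4, 4]]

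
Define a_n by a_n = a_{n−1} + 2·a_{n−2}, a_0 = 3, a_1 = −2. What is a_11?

680

With companion matrix T = [[1, 2], [1, 0]], [a_n, a_{n−1}]ᵀ = T·[a_{n−1}, a_{n−2}]ᵀ, so [a_11, a_10]ᵀ = T^10·[a_1, a_0]ᵀ.
T^10 = [[683, 682], [341, 342]], giving [a_11, a_10]ᵀ = [[680], [344]].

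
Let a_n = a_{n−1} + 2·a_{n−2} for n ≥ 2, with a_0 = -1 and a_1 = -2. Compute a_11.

With companion matrix A = [[1, 2], [1, 0]], [a_n, a_{n−1}]ᵀ = A·[a_{n−1}, a_{n−2}]ᵀ, so [a_11, a_10]ᵀ = A¹⁰·[a_1, a_0]ᵀ.
A¹⁰ = [[683, 682], [341, 342]], giving [a_11, a_10]ᵀ = [[-2048], [-1024]].

-2048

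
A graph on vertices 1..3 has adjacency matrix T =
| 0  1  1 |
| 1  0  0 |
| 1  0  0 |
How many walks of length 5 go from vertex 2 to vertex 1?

4

The number of length-5 walks from vertex 2 to vertex 1 is entry (2,1) of T^5, where T is the adjacency matrix.
T^2 = [[2, 0, 0], [0, 1, 1], [0, 1, 1]]
T^3 = [[0, 2, 2], [2, 0, 0], [2, 0, 0]]
T^4 = [[4, 0, 0], [0, 2, 2], [0, 2, 2]]
T^5 = [[0, 4, 4], [4, 0, 0], [4, 0, 0]]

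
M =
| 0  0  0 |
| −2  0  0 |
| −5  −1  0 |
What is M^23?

M is strictly triangular, hence nilpotent: M^3 = 0, so M^23 = 0.

[[0, 0, 0], [0, 0, 0], [0, 0, 0]]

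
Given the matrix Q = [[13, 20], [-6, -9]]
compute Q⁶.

[[4369, 7280], [-2184, -3639]]

tr Q = 4 and det Q = 3, so the characteristic polynomial is λ² − (4)λ + (3) with roots 1 and 3.
Eigenvectors give P = [[-5, -2], [3, 1]] with P⁻¹ = [[1, 2], [-3, -5]], and Q = P·diag(1, 3)·P⁻¹.
Then Q⁶ = P·diag(1, 729)·P⁻¹ = [[-5, -1458], [3, 729]] · [[1, 2], [-3, -5]] = [[4369, 7280], [-2184, -3639]].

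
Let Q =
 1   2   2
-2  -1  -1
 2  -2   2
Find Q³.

[[17, -2, 14], [-10, 7, -13], [26, -2, 38]]

Q² = [[1, -4, 4], [-2, -1, -5], [10, 2, 10]]
Q³ = [[17, -2, 14], [-10, 7, -13], [26, -2, 38]]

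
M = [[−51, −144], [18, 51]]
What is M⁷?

tr M = 0 and det M = −9, so the characteristic polynomial is λ² − (0)λ + (−9) with roots 3 and −3.
Eigenvectors give P = [[−8, −3], [3, 1]] with P⁻¹ = [[1, 3], [−3, −8]], and M = P·diag(3, −3)·P⁻¹.
Then M⁷ = P·diag(2187, −2187)·P⁻¹ = [[−17496, 6561], [6561, −2187]] · [[1, 3], [−3, −8]] = [[−37179, −104976], [13122, 37179]].

[[−37179, −104976], [13122, 37179]]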